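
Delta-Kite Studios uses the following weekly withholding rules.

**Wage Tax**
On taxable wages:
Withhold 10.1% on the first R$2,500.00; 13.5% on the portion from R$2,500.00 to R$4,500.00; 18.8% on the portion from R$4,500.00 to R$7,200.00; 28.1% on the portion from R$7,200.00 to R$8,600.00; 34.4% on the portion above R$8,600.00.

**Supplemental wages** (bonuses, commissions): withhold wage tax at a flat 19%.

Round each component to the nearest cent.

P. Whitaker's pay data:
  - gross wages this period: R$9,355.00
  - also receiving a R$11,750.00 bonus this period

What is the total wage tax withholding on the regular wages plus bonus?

Wage Tax: taxable = R$9,355.00
  R$1,423.50 + 34.4% × (R$9,355.00 − R$8,600.00) = R$1,423.50 + 34.4% × R$755.00 = R$1,683.22
Supplemental (19% flat on bonus): 19% × R$11,750.00 = R$2,232.50
Total wage tax: R$1,683.22 + R$2,232.50 = R$3,915.72

R$3,915.72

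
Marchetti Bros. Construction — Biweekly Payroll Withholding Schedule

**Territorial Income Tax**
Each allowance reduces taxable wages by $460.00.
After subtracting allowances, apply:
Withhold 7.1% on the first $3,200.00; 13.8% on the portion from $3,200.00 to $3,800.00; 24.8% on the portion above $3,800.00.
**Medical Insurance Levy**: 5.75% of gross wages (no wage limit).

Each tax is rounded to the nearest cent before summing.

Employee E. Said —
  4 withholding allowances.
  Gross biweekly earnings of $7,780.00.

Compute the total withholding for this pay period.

Territorial Income Tax: taxable = $7,780.00 − 4×$460.00 = $5,940.00
  $310.00 + 24.8% × ($5,940.00 − $3,800.00) = $310.00 + 24.8% × $2,140.00 = $840.72
Medical Insurance Levy: 5.75% × $7,780.00 = $447.35
Total: $840.72 + $447.35 = $1,288.07

$1,288.07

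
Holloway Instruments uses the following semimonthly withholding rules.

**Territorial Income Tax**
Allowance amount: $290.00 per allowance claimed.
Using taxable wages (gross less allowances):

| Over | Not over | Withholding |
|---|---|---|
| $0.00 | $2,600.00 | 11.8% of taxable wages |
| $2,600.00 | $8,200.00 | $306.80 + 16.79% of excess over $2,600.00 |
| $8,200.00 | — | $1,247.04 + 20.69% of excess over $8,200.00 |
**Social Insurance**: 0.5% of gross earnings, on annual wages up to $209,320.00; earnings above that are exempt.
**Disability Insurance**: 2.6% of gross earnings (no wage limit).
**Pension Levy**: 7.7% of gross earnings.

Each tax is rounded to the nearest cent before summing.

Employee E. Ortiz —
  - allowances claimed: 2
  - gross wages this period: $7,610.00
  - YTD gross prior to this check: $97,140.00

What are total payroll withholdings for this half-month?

Territorial Income Tax: taxable = $7,610.00 − 2×$290.00 = $7,030.00
  $306.80 + 16.79% × ($7,030.00 − $2,600.00) = $306.80 + 16.79% × $4,430.00 = $1,050.60
Social Insurance: 0.5% × $7,610.00 = $38.05
Disability Insurance: 2.6% × $7,610.00 = $197.86
Pension Levy: 7.7% × $7,610.00 = $585.97
Total: $1,050.60 + $38.05 + $197.86 + $585.97 = $1,872.48

$1,872.48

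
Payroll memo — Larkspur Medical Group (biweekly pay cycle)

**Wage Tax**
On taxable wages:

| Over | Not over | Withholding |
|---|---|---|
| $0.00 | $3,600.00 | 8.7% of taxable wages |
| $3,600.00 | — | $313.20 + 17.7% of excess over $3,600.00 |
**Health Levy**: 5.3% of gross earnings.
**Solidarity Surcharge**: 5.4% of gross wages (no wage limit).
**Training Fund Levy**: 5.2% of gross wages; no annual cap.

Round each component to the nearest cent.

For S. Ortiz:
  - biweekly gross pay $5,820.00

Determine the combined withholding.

Wage Tax: taxable = $5,820.00
  $313.20 + 17.7% × ($5,820.00 − $3,600.00) = $313.20 + 17.7% × $2,220.00 = $706.14
Health Levy: 5.3% × $5,820.00 = $308.46
Solidarity Surcharge: 5.4% × $5,820.00 = $314.28
Training Fund Levy: 5.2% × $5,820.00 = $302.64
Total: $706.14 + $308.46 + $314.28 + $302.64 = $1,631.52

$1,631.52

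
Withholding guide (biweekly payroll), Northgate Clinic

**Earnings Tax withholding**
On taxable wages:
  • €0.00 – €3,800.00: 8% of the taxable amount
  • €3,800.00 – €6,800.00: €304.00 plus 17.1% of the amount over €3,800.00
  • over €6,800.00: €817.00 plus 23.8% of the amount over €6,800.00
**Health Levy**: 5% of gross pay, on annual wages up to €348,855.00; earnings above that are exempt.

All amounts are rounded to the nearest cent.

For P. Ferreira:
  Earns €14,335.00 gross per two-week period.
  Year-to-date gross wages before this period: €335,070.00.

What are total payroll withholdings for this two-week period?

€3,299.58

Earnings Tax: taxable = €14,335.00
  €817.00 + 23.8% × (€14,335.00 − €6,800.00) = €817.00 + 23.8% × €7,535.00 = €2,610.33
Health Levy: cap €348,855.00 − YTD €335,070.00 = €13,785.00 subject; 5% × €13,785.00 = €689.25
Total: €2,610.33 + €689.25 = €3,299.58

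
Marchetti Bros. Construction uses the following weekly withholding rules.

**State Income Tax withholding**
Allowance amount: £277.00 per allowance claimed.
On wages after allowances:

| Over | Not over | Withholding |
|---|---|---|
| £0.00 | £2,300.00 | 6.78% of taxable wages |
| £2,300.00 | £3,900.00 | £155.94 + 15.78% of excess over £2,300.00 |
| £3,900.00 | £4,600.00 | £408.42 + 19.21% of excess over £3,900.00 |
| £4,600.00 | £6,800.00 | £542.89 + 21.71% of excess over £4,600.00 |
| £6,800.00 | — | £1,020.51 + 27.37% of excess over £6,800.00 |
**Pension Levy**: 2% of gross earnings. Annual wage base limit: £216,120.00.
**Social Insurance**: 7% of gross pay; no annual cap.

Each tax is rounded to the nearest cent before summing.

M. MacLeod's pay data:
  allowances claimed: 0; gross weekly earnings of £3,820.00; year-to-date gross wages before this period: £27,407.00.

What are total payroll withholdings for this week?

£739.60

State Income Tax: taxable = £3,820.00
  £155.94 + 15.78% × (£3,820.00 − £2,300.00) = £155.94 + 15.78% × £1,520.00 = £395.80
Pension Levy: 2% × £3,820.00 = £76.40
Social Insurance: 7% × £3,820.00 = £267.40
Total: £395.80 + £76.40 + £267.40 = £739.60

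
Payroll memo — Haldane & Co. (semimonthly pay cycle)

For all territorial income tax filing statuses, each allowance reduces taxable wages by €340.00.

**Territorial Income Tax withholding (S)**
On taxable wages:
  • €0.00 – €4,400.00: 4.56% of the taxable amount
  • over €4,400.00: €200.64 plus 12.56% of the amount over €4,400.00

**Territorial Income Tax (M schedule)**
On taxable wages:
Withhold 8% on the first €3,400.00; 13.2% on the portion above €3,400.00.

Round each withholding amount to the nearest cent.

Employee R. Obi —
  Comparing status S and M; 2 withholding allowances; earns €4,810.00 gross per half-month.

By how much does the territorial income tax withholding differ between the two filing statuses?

€180.03

Territorial Income Tax (S): taxable = €4,810.00 − 2×€340.00 = €4,130.00
  4.56% × €4,130.00 = €188.33
Territorial Income Tax (M): taxable = €4,810.00 − 2×€340.00 = €4,130.00
  €272.00 + 13.2% × (€4,130.00 − €3,400.00) = €272.00 + 13.2% × €730.00 = €368.36
Difference: |€188.33 − €368.36| = €180.03 (higher under M)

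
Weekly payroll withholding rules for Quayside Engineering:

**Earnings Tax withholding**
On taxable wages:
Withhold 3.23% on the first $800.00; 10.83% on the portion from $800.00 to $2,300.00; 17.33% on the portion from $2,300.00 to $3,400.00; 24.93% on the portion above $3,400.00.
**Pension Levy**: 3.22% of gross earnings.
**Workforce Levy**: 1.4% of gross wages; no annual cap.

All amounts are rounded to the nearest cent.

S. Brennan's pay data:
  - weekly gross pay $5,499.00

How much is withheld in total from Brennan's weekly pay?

$1,156.26

Earnings Tax: taxable = $5,499.00
  $378.92 + 24.93% × ($5,499.00 − $3,400.00) = $378.92 + 24.93% × $2,099.00 = $902.20
Pension Levy: 3.22% × $5,499.00 = $177.07
Workforce Levy: 1.4% × $5,499.00 = $76.99
Total: $902.20 + $177.07 + $76.99 = $1,156.26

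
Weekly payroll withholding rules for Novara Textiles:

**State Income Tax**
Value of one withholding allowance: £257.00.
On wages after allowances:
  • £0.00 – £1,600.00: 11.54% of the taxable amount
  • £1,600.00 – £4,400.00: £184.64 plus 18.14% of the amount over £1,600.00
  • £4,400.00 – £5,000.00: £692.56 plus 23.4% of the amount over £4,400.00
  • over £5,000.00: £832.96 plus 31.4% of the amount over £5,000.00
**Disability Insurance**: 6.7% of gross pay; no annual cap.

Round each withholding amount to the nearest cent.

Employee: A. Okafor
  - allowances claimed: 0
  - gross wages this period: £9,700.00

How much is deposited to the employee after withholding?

State Income Tax: taxable = £9,700.00
  £832.96 + 31.4% × (£9,700.00 − £5,000.00) = £832.96 + 31.4% × £4,700.00 = £2,308.76
Disability Insurance: 6.7% × £9,700.00 = £649.90
Total withheld: £2,308.76 + £649.90 = £2,958.66
Net pay: £9,700.00 − £2,958.66 = £6,741.34

£6,741.34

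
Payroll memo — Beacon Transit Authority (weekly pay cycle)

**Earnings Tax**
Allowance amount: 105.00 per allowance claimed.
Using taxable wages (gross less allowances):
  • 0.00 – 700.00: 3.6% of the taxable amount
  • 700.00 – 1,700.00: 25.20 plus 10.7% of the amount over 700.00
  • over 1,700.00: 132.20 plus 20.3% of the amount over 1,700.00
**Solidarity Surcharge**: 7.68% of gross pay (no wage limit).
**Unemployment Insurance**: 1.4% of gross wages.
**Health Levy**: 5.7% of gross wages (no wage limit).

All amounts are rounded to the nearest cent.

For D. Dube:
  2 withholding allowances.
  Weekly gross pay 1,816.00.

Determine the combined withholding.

390.54

Earnings Tax: taxable = 1,816.00 − 2×105.00 = 1,606.00
  25.20 + 10.7% × (1,606.00 − 700.00) = 25.20 + 10.7% × 906.00 = 122.14
Solidarity Surcharge: 7.68% × 1,816.00 = 139.47
Unemployment Insurance: 1.4% × 1,816.00 = 25.42
Health Levy: 5.7% × 1,816.00 = 103.51
Total: 122.14 + 139.47 + 25.42 + 103.51 = 390.54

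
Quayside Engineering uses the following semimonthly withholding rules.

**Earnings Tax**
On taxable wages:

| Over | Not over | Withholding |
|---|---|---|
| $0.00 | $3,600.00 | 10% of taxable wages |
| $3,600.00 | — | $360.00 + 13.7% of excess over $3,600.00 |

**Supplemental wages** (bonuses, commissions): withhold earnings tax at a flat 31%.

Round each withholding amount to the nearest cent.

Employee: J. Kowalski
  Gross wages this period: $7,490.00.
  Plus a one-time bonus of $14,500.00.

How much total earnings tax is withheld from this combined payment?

$5,387.93

Earnings Tax: taxable = $7,490.00
  $360.00 + 13.7% × ($7,490.00 − $3,600.00) = $360.00 + 13.7% × $3,890.00 = $892.93
Supplemental (31% flat on bonus): 31% × $14,500.00 = $4,495.00
Total earnings tax: $892.93 + $4,495.00 = $5,387.93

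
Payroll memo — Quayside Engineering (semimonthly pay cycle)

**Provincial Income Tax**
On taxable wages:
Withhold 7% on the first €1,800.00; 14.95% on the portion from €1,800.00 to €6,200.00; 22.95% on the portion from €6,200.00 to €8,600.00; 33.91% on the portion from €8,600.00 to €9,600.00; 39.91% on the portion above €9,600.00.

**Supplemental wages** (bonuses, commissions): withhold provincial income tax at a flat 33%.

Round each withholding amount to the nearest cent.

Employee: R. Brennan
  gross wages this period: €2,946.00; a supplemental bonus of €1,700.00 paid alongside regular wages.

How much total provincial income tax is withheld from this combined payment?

€858.33

Provincial Income Tax: taxable = €2,946.00
  €126.00 + 14.95% × (€2,946.00 − €1,800.00) = €126.00 + 14.95% × €1,146.00 = €297.33
Supplemental (33% flat on bonus): 33% × €1,700.00 = €561.00
Total provincial income tax: €297.33 + €561.00 = €858.33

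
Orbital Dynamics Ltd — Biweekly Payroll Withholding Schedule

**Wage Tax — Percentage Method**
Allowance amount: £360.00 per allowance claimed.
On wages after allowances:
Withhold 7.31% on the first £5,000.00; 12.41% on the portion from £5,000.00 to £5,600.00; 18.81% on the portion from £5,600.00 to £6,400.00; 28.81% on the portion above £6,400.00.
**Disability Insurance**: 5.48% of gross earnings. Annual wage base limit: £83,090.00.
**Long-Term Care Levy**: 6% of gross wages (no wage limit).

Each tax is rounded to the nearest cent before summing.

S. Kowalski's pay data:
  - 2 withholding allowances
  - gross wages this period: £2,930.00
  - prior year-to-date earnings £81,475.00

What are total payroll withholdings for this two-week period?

Wage Tax: taxable = £2,930.00 − 2×£360.00 = £2,210.00
  7.31% × £2,210.00 = £161.55
Disability Insurance: cap £83,090.00 − YTD £81,475.00 = £1,615.00 subject; 5.48% × £1,615.00 = £88.50
Long-Term Care Levy: 6% × £2,930.00 = £175.80
Total: £161.55 + £88.50 + £175.80 = £425.85

£425.85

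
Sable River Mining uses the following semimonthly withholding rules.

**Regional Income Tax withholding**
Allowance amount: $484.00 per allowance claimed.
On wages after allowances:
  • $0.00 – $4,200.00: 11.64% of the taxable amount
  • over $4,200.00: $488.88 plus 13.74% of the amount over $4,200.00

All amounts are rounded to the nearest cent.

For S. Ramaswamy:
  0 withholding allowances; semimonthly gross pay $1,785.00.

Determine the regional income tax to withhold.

$207.77

Regional Income Tax: taxable = $1,785.00
  11.64% × $1,785.00 = $207.77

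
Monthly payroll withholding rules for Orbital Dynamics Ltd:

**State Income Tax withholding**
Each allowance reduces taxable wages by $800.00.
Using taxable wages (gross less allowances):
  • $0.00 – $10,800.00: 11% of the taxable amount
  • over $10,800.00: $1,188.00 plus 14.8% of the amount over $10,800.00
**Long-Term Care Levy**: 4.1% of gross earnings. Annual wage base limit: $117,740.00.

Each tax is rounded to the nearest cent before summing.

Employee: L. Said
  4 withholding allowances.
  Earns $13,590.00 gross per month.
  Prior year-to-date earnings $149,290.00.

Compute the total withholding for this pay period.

$1,142.90

State Income Tax: taxable = $13,590.00 − 4×$800.00 = $10,390.00
  11% × $10,390.00 = $1,142.90
Long-Term Care Levy: YTD $149,290.00 ≥ cap $117,740.00 → $0.00
Total: $1,142.90 + $0.00 = $1,142.90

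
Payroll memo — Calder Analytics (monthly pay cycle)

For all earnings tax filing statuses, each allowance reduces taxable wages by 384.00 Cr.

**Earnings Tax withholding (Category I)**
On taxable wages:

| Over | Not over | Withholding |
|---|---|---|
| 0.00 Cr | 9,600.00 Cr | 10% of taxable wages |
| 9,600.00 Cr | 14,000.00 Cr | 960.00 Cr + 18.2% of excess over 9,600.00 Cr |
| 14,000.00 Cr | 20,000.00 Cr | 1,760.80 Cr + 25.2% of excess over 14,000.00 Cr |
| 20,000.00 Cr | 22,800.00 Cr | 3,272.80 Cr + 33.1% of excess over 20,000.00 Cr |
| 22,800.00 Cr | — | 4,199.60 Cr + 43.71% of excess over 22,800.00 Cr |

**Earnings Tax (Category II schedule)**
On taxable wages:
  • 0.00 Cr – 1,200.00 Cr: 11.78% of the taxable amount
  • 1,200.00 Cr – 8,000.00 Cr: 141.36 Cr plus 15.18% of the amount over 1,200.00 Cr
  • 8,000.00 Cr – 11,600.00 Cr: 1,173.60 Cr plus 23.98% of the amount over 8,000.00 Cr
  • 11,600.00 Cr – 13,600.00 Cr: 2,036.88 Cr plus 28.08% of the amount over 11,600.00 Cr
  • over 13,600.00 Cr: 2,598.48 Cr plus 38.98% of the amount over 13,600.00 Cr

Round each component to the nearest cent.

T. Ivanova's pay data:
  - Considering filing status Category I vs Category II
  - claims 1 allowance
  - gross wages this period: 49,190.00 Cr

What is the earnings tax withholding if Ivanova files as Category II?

Earnings Tax (Category II): taxable = 49,190.00 Cr − 1×384.00 Cr = 48,806.00 Cr
  2,598.48 Cr + 38.98% × (48,806.00 Cr − 13,600.00 Cr) = 2,598.48 Cr + 38.98% × 35,206.00 Cr = 16,321.78 Cr

16,321.78 Cr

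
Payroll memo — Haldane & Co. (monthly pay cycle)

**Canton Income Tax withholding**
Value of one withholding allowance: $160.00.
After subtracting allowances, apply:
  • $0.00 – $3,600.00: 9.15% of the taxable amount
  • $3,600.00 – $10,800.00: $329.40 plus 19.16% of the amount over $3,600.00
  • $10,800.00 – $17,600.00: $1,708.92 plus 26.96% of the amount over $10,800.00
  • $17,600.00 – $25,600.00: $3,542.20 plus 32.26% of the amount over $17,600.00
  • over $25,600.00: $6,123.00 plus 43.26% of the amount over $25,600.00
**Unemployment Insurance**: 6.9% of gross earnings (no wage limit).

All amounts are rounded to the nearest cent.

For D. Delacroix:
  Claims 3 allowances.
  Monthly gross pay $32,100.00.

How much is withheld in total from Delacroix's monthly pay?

Canton Income Tax: taxable = $32,100.00 − 3×$160.00 = $31,620.00
  $6,123.00 + 43.26% × ($31,620.00 − $25,600.00) = $6,123.00 + 43.26% × $6,020.00 = $8,727.25
Unemployment Insurance: 6.9% × $32,100.00 = $2,214.90
Total: $8,727.25 + $2,214.90 = $10,942.15

$10,942.15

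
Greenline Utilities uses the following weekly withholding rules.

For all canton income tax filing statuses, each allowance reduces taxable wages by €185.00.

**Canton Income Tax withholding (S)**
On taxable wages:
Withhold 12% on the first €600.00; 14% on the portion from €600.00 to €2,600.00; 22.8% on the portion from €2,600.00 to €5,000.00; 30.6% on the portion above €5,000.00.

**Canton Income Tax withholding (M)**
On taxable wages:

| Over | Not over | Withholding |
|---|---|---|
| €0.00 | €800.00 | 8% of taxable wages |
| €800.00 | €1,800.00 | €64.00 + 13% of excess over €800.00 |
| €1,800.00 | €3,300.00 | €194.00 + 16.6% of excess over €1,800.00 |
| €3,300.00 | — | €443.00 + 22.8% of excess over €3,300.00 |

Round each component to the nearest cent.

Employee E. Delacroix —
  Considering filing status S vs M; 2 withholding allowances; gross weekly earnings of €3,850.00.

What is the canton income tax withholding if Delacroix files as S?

Canton Income Tax (S): taxable = €3,850.00 − 2×€185.00 = €3,480.00
  €352.00 + 22.8% × (€3,480.00 − €2,600.00) = €352.00 + 22.8% × €880.00 = €552.64

€552.64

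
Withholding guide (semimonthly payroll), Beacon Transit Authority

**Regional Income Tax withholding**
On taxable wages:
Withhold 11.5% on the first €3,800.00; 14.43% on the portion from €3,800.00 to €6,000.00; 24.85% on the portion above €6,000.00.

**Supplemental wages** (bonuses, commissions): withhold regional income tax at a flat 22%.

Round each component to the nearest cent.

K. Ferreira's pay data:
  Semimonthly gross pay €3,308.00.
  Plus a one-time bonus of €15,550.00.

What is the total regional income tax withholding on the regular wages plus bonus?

€3,801.42

Regional Income Tax: taxable = €3,308.00
  11.5% × €3,308.00 = €380.42
Supplemental (22% flat on bonus): 22% × €15,550.00 = €3,421.00
Total regional income tax: €380.42 + €3,421.00 = €3,801.42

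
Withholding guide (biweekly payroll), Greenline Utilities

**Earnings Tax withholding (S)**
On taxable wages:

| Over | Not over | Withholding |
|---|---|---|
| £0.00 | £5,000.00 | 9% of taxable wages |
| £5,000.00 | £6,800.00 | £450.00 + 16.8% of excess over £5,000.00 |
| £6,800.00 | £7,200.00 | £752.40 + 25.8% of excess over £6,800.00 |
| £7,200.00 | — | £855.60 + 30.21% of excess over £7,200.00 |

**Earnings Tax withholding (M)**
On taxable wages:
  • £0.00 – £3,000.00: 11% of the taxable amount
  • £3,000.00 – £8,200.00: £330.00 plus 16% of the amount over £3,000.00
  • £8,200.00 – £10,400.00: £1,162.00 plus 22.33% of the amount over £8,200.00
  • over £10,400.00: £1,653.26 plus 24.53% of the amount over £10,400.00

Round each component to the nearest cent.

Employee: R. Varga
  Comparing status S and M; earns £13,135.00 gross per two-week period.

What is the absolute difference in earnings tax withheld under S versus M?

Earnings Tax (S): taxable = £13,135.00
  £855.60 + 30.21% × (£13,135.00 − £7,200.00) = £855.60 + 30.21% × £5,935.00 = £2,648.56
Earnings Tax (M): taxable = £13,135.00
  £1,653.26 + 24.53% × (£13,135.00 − £10,400.00) = £1,653.26 + 24.53% × £2,735.00 = £2,324.16
Difference: |£2,648.56 − £2,324.16| = £324.40 (higher under S)

£324.40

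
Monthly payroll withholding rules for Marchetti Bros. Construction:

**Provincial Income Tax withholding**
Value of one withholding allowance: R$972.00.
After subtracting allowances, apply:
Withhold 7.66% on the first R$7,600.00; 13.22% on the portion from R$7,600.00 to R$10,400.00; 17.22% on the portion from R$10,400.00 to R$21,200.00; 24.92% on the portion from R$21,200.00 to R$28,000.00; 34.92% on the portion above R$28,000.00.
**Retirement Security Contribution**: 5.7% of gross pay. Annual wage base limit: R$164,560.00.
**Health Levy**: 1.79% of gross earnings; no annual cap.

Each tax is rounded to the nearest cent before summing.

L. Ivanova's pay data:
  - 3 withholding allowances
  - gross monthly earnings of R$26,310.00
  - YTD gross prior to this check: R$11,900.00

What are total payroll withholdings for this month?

Provincial Income Tax: taxable = R$26,310.00 − 3×R$972.00 = R$23,394.00
  R$2,812.08 + 24.92% × (R$23,394.00 − R$21,200.00) = R$2,812.08 + 24.92% × R$2,194.00 = R$3,358.82
Retirement Security Contribution: 5.7% × R$26,310.00 = R$1,499.67
Health Levy: 1.79% × R$26,310.00 = R$470.95
Total: R$3,358.82 + R$1,499.67 + R$470.95 = R$5,329.44

R$5,329.44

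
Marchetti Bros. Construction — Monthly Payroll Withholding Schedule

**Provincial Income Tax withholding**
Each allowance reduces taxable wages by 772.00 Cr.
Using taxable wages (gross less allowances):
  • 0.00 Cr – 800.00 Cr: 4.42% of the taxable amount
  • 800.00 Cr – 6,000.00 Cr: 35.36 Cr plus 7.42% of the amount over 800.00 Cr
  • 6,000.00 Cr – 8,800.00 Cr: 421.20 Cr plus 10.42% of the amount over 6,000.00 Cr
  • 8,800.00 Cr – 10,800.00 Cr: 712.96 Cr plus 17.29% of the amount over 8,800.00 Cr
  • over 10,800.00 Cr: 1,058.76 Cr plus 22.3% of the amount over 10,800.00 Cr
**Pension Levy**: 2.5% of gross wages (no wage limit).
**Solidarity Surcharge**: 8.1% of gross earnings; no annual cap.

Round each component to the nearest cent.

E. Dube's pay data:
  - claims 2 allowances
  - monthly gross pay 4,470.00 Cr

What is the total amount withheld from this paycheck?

666.93 Cr

Provincial Income Tax: taxable = 4,470.00 Cr − 2×772.00 Cr = 2,926.00 Cr
  35.36 Cr + 7.42% × (2,926.00 Cr − 800.00 Cr) = 35.36 Cr + 7.42% × 2,126.00 Cr = 193.11 Cr
Pension Levy: 2.5% × 4,470.00 Cr = 111.75 Cr
Solidarity Surcharge: 8.1% × 4,470.00 Cr = 362.07 Cr
Total: 193.11 Cr + 111.75 Cr + 362.07 Cr = 666.93 Cr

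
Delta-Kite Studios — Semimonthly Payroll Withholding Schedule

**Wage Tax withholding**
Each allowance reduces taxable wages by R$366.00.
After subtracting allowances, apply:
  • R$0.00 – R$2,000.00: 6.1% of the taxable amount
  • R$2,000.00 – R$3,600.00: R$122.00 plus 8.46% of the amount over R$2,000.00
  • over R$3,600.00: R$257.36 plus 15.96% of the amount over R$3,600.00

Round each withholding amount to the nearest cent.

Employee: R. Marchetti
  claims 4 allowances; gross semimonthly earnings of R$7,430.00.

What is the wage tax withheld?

R$634.97

Wage Tax: taxable = R$7,430.00 − 4×R$366.00 = R$5,966.00
  R$257.36 + 15.96% × (R$5,966.00 − R$3,600.00) = R$257.36 + 15.96% × R$2,366.00 = R$634.97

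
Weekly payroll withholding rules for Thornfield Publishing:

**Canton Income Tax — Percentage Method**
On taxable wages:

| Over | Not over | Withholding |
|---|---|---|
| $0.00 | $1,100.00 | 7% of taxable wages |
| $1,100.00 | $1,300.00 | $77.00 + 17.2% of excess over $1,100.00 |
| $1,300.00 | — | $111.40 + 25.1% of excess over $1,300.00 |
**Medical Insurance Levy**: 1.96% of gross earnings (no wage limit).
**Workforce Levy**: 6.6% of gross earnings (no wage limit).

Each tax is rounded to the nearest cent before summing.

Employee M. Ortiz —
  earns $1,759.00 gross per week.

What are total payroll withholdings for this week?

$377.18

Canton Income Tax: taxable = $1,759.00
  $111.40 + 25.1% × ($1,759.00 − $1,300.00) = $111.40 + 25.1% × $459.00 = $226.61
Medical Insurance Levy: 1.96% × $1,759.00 = $34.48
Workforce Levy: 6.6% × $1,759.00 = $116.09
Total: $226.61 + $34.48 + $116.09 = $377.18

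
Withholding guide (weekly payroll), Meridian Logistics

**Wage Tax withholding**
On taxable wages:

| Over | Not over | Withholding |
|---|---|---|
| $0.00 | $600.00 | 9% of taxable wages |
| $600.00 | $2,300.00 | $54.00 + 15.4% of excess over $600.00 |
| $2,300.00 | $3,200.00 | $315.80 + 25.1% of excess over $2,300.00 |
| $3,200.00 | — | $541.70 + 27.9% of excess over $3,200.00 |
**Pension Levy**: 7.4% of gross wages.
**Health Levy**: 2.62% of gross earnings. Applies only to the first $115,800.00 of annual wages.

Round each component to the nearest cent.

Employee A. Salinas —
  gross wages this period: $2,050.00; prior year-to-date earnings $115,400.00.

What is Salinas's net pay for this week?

Wage Tax: taxable = $2,050.00
  $54.00 + 15.4% × ($2,050.00 − $600.00) = $54.00 + 15.4% × $1,450.00 = $277.30
Pension Levy: 7.4% × $2,050.00 = $151.70
Health Levy: cap $115,800.00 − YTD $115,400.00 = $400.00 subject; 2.62% × $400.00 = $10.48
Total withheld: $277.30 + $151.70 + $10.48 = $439.48
Net pay: $2,050.00 − $439.48 = $1,610.52

$1,610.52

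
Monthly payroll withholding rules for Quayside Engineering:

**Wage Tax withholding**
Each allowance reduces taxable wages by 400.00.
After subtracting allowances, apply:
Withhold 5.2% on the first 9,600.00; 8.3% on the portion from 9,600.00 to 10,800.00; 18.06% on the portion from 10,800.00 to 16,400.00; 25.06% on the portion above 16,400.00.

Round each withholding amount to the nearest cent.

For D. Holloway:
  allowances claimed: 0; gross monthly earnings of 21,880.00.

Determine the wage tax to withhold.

Wage Tax: taxable = 21,880.00
  1,610.16 + 25.06% × (21,880.00 − 16,400.00) = 1,610.16 + 25.06% × 5,480.00 = 2,983.45

2,983.45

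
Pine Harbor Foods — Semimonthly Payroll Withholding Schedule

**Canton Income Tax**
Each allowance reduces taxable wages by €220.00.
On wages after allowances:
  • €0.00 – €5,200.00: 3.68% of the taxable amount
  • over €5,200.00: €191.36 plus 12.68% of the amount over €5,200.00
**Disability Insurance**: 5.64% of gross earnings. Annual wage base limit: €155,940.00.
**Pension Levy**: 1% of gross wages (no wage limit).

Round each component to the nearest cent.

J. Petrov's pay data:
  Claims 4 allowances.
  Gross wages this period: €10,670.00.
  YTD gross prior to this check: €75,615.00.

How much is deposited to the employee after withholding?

€9,188.14

Canton Income Tax: taxable = €10,670.00 − 4×€220.00 = €9,790.00
  €191.36 + 12.68% × (€9,790.00 − €5,200.00) = €191.36 + 12.68% × €4,590.00 = €773.37
Disability Insurance: 5.64% × €10,670.00 = €601.79
Pension Levy: 1% × €10,670.00 = €106.70
Total withheld: €773.37 + €601.79 + €106.70 = €1,481.86
Net pay: €10,670.00 − €1,481.86 = €9,188.14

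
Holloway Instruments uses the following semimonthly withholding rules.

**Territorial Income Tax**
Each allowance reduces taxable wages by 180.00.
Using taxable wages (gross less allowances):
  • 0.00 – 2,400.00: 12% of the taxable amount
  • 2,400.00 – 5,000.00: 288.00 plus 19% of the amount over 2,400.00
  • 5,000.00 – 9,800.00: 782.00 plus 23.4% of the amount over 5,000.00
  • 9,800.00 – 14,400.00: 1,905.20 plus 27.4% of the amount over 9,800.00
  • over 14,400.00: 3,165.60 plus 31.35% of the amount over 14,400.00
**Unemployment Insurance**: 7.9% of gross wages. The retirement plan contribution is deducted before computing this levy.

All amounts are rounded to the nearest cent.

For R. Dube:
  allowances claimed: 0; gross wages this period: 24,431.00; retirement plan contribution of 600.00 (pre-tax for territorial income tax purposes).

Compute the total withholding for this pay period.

8,004.87

Territorial Income Tax: taxable = 24,431.00 − 600.00 = 23,831.00
  3,165.60 + 31.35% × (23,831.00 − 14,400.00) = 3,165.60 + 31.35% × 9,431.00 = 6,122.22
Unemployment Insurance: 7.9% × 23,831.00 = 1,882.65
Total: 6,122.22 + 1,882.65 = 8,004.87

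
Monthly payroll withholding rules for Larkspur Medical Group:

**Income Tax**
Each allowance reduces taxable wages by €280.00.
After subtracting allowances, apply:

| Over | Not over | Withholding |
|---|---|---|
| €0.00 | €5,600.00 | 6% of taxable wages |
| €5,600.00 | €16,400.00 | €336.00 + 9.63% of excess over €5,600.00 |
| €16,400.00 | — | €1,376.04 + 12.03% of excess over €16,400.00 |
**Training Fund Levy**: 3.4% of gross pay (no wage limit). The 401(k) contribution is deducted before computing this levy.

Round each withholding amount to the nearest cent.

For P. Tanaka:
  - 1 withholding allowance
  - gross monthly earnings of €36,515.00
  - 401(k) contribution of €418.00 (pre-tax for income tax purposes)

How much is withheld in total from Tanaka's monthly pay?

Income Tax: taxable = €36,515.00 − €418.00 − 1×€280.00 = €35,817.00
  €1,376.04 + 12.03% × (€35,817.00 − €16,400.00) = €1,376.04 + 12.03% × €19,417.00 = €3,711.91
Training Fund Levy: 3.4% × €36,097.00 = €1,227.30
Total: €3,711.91 + €1,227.30 = €4,939.21

€4,939.21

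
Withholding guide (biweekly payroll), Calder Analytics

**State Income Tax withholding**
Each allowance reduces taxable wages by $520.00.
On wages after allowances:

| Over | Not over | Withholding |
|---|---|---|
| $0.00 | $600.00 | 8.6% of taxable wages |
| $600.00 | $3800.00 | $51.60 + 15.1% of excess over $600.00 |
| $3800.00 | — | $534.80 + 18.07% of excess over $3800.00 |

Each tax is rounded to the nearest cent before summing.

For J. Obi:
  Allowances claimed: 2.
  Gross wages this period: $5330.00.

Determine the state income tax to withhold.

$623.34

State Income Tax: taxable = $5330.00 − 2×$520.00 = $4290.00
  $534.80 + 18.07% × ($4290.00 − $3800.00) = $534.80 + 18.07% × $490.00 = $623.34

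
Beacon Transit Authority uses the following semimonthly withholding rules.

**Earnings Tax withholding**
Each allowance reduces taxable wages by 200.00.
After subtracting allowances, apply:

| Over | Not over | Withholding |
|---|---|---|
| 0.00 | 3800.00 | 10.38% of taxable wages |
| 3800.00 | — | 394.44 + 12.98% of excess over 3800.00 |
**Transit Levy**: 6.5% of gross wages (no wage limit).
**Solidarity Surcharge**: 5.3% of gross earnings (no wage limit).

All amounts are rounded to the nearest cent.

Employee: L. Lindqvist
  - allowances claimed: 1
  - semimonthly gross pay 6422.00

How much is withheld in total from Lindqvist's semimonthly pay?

Earnings Tax: taxable = 6422.00 − 1×200.00 = 6222.00
  394.44 + 12.98% × (6222.00 − 3800.00) = 394.44 + 12.98% × 2422.00 = 708.82
Transit Levy: 6.5% × 6422.00 = 417.43
Solidarity Surcharge: 5.3% × 6422.00 = 340.37
Total: 708.82 + 417.43 + 340.37 = 1466.62

1466.62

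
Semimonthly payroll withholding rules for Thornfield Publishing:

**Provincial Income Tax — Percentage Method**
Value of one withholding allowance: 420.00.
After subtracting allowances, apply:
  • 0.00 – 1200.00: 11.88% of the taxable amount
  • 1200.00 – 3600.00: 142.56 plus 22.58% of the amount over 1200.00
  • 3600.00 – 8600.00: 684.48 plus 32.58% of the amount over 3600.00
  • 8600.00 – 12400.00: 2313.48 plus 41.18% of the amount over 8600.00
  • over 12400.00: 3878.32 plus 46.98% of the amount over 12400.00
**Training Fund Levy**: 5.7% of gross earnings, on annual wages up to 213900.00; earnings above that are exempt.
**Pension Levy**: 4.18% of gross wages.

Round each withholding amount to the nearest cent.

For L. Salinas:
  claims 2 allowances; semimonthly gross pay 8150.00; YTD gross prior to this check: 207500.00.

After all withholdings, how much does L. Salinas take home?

5551.33

Provincial Income Tax: taxable = 8150.00 − 2×420.00 = 7310.00
  684.48 + 32.58% × (7310.00 − 3600.00) = 684.48 + 32.58% × 3710.00 = 1893.20
Training Fund Levy: cap 213900.00 − YTD 207500.00 = 6400.00 subject; 5.7% × 6400.00 = 364.80
Pension Levy: 4.18% × 8150.00 = 340.67
Total withheld: 1893.20 + 364.80 + 340.67 = 2598.67
Net pay: 8150.00 − 2598.67 = 5551.33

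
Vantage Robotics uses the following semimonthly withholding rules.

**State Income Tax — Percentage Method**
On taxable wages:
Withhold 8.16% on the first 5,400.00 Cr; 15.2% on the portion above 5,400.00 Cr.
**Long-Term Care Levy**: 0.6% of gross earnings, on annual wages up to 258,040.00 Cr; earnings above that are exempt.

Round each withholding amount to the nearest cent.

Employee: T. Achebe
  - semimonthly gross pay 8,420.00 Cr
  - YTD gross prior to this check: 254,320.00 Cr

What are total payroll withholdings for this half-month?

State Income Tax: taxable = 8,420.00 Cr
  440.64 Cr + 15.2% × (8,420.00 Cr − 5,400.00 Cr) = 440.64 Cr + 15.2% × 3,020.00 Cr = 899.68 Cr
Long-Term Care Levy: cap 258,040.00 Cr − YTD 254,320.00 Cr = 3,720.00 Cr subject; 0.6% × 3,720.00 Cr = 22.32 Cr
Total: 899.68 Cr + 22.32 Cr = 922.00 Cr

922.00 Cr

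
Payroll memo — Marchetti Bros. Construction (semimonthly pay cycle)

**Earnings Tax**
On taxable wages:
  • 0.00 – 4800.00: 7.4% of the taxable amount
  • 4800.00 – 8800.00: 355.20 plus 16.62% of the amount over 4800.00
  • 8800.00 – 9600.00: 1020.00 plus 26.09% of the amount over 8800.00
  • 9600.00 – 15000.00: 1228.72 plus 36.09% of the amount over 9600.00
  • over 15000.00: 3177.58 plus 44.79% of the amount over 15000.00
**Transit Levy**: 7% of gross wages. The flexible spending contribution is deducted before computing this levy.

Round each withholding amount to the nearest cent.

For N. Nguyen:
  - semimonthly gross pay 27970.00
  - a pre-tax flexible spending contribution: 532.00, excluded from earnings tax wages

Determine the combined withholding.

10669.22

Earnings Tax: taxable = 27970.00 − 532.00 = 27438.00
  3177.58 + 44.79% × (27438.00 − 15000.00) = 3177.58 + 44.79% × 12438.00 = 8748.56
Transit Levy: 7% × 27438.00 = 1920.66
Total: 8748.56 + 1920.66 = 10669.22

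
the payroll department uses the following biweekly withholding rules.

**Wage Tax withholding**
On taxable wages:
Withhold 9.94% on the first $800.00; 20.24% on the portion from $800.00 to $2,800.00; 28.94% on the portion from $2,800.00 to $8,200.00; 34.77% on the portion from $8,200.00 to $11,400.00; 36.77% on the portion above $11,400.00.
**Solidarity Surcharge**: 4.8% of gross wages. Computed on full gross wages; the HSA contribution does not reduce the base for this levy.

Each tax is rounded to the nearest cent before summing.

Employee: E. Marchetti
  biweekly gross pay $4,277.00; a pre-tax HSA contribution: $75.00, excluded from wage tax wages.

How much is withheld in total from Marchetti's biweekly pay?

Wage Tax: taxable = $4,277.00 − $75.00 = $4,202.00
  $484.32 + 28.94% × ($4,202.00 − $2,800.00) = $484.32 + 28.94% × $1,402.00 = $890.06
Solidarity Surcharge: 4.8% × $4,277.00 = $205.30
Total: $890.06 + $205.30 = $1,095.36

$1,095.36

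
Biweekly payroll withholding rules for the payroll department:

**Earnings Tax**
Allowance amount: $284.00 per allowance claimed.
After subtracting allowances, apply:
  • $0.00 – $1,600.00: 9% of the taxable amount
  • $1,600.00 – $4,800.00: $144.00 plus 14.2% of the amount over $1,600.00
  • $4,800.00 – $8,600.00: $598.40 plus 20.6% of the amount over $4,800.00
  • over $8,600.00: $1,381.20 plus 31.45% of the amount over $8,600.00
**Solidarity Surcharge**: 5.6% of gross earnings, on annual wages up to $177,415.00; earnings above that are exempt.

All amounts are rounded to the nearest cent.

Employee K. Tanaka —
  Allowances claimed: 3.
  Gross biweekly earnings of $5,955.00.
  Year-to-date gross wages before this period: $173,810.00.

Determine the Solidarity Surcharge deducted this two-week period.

$201.88

Solidarity Surcharge: cap $177,415.00 − YTD $173,810.00 = $3,605.00 subject; 5.6% × $3,605.00 = $201.88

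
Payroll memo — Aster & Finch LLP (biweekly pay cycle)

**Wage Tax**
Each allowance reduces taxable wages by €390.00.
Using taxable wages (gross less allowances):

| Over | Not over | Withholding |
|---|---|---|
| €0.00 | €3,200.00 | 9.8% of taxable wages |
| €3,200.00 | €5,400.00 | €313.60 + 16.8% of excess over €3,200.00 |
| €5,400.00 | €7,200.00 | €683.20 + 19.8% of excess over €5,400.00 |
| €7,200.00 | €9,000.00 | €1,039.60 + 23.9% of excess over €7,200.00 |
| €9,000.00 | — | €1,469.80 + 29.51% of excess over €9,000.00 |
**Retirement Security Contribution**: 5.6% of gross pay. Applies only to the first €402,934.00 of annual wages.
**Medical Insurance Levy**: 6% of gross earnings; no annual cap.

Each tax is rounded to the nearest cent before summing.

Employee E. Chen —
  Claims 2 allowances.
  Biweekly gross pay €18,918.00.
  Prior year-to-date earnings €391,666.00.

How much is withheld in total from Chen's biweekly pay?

Wage Tax: taxable = €18,918.00 − 2×€390.00 = €18,138.00
  €1,469.80 + 29.51% × (€18,138.00 − €9,000.00) = €1,469.80 + 29.51% × €9,138.00 = €4,166.42
Retirement Security Contribution: cap €402,934.00 − YTD €391,666.00 = €11,268.00 subject; 5.6% × €11,268.00 = €631.01
Medical Insurance Levy: 6% × €18,918.00 = €1,135.08
Total: €4,166.42 + €631.01 + €1,135.08 = €5,932.51

€5,932.51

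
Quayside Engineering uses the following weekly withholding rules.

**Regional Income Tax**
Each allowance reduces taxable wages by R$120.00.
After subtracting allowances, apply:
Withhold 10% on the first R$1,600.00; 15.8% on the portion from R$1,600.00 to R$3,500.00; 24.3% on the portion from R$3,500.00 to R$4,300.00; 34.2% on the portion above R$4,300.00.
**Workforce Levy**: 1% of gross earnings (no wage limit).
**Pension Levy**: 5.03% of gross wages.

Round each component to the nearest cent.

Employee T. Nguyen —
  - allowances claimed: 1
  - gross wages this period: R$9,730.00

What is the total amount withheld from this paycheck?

Regional Income Tax: taxable = R$9,730.00 − 1×R$120.00 = R$9,610.00
  R$654.60 + 34.2% × (R$9,610.00 − R$4,300.00) = R$654.60 + 34.2% × R$5,310.00 = R$2,470.62
Workforce Levy: 1% × R$9,730.00 = R$97.30
Pension Levy: 5.03% × R$9,730.00 = R$489.42
Total: R$2,470.62 + R$97.30 + R$489.42 = R$3,057.34

R$3,057.34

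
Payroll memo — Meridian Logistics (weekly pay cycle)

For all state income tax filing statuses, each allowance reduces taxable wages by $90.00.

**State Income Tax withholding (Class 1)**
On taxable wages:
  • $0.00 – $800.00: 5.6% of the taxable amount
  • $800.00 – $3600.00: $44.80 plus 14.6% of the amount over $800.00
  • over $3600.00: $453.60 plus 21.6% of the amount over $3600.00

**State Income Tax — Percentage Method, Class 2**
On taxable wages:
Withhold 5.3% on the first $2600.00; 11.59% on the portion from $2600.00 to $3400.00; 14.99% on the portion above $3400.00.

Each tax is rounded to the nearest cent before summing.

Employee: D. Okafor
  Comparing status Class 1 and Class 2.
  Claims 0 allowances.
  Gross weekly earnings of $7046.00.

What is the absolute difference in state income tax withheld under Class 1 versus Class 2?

$420.88

State Income Tax (Class 1): taxable = $7046.00
  $453.60 + 21.6% × ($7046.00 − $3600.00) = $453.60 + 21.6% × $3446.00 = $1197.94
State Income Tax (Class 2): taxable = $7046.00
  $230.52 + 14.99% × ($7046.00 − $3400.00) = $230.52 + 14.99% × $3646.00 = $777.06
Difference: |$1197.94 − $777.06| = $420.88 (higher under Class 1)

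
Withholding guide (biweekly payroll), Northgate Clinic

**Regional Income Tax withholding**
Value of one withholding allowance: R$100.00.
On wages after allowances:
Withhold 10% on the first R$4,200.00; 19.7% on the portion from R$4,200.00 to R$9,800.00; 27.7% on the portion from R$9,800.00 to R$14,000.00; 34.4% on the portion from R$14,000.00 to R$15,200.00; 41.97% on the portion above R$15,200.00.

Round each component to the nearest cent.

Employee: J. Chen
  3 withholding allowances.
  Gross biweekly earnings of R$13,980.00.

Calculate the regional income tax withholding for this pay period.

Regional Income Tax: taxable = R$13,980.00 − 3×R$100.00 = R$13,680.00
  R$1,523.20 + 27.7% × (R$13,680.00 − R$9,800.00) = R$1,523.20 + 27.7% × R$3,880.00 = R$2,597.96

R$2,597.96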